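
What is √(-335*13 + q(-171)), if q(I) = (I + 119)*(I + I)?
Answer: √13429 ≈ 115.88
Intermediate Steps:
q(I) = 2*I*(119 + I) (q(I) = (119 + I)*(2*I) = 2*I*(119 + I))
√(-335*13 + q(-171)) = √(-335*13 + 2*(-171)*(119 - 171)) = √(-4355 + 2*(-171)*(-52)) = √(-4355 + 17784) = √13429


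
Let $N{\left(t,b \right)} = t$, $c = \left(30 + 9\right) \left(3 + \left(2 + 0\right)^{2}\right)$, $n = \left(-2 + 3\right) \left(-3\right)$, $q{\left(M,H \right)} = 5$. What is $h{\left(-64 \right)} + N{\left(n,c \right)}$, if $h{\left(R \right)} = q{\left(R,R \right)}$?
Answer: $2$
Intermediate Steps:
$h{\left(R \right)} = 5$
$n = -3$ ($n = 1 \left(-3\right) = -3$)
$c = 273$ ($c = 39 \left(3 + 2^{2}\right) = 39 \left(3 + 4\right) = 39 \cdot 7 = 273$)
$h{\left(-64 \right)} + N{\left(n,c \right)} = 5 - 3 = 2$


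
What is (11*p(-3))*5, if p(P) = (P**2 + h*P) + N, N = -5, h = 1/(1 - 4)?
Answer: 275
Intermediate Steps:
h = -1/3 (h = 1/(-3) = -1/3 ≈ -0.33333)
p(P) = -5 + P**2 - P/3 (p(P) = (P**2 - P/3) - 5 = -5 + P**2 - P/3)
(11*p(-3))*5 = (11*(-5 + (-3)**2 - 1/3*(-3)))*5 = (11*(-5 + 9 + 1))*5 = (11*5)*5 = 55*5 = 275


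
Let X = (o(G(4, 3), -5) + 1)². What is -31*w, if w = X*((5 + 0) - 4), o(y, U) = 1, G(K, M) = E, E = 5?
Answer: -124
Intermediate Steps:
G(K, M) = 5
X = 4 (X = (1 + 1)² = 2² = 4)
w = 4 (w = 4*((5 + 0) - 4) = 4*(5 - 4) = 4*1 = 4)
-31*w = -31*4 = -124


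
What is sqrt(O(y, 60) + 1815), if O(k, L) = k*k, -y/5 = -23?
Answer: 8*sqrt(235) ≈ 122.64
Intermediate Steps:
y = 115 (y = -5*(-23) = 115)
O(k, L) = k**2
sqrt(O(y, 60) + 1815) = sqrt(115**2 + 1815) = sqrt(13225 + 1815) = sqrt(15040) = 8*sqrt(235)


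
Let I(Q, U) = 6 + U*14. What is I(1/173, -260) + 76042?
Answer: 72408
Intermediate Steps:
I(Q, U) = 6 + 14*U
I(1/173, -260) + 76042 = (6 + 14*(-260)) + 76042 = (6 - 3640) + 76042 = -3634 + 76042 = 72408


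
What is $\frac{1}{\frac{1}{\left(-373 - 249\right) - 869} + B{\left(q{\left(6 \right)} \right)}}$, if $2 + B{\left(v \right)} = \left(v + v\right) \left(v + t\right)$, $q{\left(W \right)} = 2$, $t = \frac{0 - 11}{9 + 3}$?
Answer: $\frac{1491}{3478} \approx 0.42869$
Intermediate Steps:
$t = - \frac{11}{12} \approx -0.91667$
$B{\left(v \right)} = -2 + 2 v \left(- \frac{11}{12} + v\right)$ ($B{\left(v \right)} = -2 + \left(v + v\right) \left(v - \frac{11}{12}\right) = -2 + 2 v \left(- \frac{11}{12} + v\right)$)
$\frac{1}{\frac{1}{\left(-373 - 249\right) - 869} + B{\left(q{\left(6 \right)} \right)}} = \frac{1}{\frac{1}{\left(-373 - 249\right) - 869} - \left(\frac{17}{3} - 8\right)} = \frac{1}{\frac{1}{\left(-373 - 249\right) - 869} - - \frac{7}{3}} = \frac{1}{\frac{1}{-622 - 869} - - \frac{7}{3}} = \frac{1}{\frac{1}{-1491} + \frac{7}{3}} = \frac{1}{- \frac{1}{1491} + \frac{7}{3}} = \frac{1}{\frac{3478}{1491}} = \frac{1491}{3478}$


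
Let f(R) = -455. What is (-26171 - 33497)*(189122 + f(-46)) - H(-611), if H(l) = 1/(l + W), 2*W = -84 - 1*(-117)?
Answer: -13385027859082/1189 ≈ -1.1257e+10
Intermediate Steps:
W = 33/2 (W = (-84 - 1*(-117))/2 = (-84 + 117)/2 = (1/2)*33 = 33/2 ≈ 16.500)
H(l) = 1/(33/2 + l) (H(l) = 1/(l + 33/2) = 1/(33/2 + l))
(-26171 - 33497)*(189122 + f(-46)) - H(-611) = (-26171 - 33497)*(189122 - 455) - 2/(33 + 2*(-611)) = -59668*188667 - 2/(33 - 1222) = -11257382556 - 2/(-1189) = -11257382556 - 2*(-1)/1189 = -11257382556 - 1*(-2/1189) = -11257382556 + 2/1189 = -13385027859082/1189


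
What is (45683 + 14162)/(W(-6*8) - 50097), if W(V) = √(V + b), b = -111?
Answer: -999351655/836569856 - 59845*I*√159/2509709568 ≈ -1.1946 - 0.00030068*I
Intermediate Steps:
W(V) = √(-111 + V) (W(V) = √(V - 111) = √(-111 + V))
(45683 + 14162)/(W(-6*8) - 50097) = (45683 + 14162)/(√(-111 - 6*8) - 50097) = 59845/(√(-111 - 48) - 50097) = 59845/(√(-159) - 50097) = 59845/(I*√159 - 50097) = 59845/(-50097 + I*√159)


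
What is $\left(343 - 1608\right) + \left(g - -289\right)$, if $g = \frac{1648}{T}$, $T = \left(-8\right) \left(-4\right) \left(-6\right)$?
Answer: $- \frac{11815}{12} \approx -984.58$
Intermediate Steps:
$T = -192$ ($T = 32 \left(-6\right) = -192$)
$g = - \frac{103}{12}$ ($g = \frac{1648}{-192} = 1648 \left(- \frac{1}{192}\right) = - \frac{103}{12} \approx -8.5833$)
$\left(343 - 1608\right) + \left(g - -289\right) = \left(343 - 1608\right) - - \frac{3365}{12} = -1265 + \left(- \frac{103}{12} + 289\right) = -1265 + \frac{3365}{12} = - \frac{11815}{12}$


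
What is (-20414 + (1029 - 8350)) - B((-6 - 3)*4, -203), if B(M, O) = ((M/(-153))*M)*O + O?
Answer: -497276/17 ≈ -29252.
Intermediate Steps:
B(M, O) = O - O*M²/153 (B(M, O) = ((M*(-1/153))*M)*O + O = ((-M/153)*M)*O + O = (-M²/153)*O + O = -O*M²/153 + O = O - O*M²/153)
(-20414 + (1029 - 8350)) - B((-6 - 3)*4, -203) = (-20414 + (1029 - 8350)) - (-203)*(153 - ((-6 - 3)*4)²)/153 = (-20414 - 7321) - (-203)*(153 - (-9*4)²)/153 = -27735 - (-203)*(153 - 1*(-36)²)/153 = -27735 - (-203)*(153 - 1*1296)/153 = -27735 - (-203)*(153 - 1296)/153 = -27735 - (-203)*(-1143)/153 = -27735 - 1*25781/17 = -27735 - 25781/17 = -497276/17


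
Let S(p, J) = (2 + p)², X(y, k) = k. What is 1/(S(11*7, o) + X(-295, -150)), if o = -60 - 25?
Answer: 1/6091 ≈ 0.00016418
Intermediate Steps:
o = -85
1/(S(11*7, o) + X(-295, -150)) = 1/((2 + 11*7)² - 150) = 1/((2 + 77)² - 150) = 1/(79² - 150) = 1/(6241 - 150) = 1/6091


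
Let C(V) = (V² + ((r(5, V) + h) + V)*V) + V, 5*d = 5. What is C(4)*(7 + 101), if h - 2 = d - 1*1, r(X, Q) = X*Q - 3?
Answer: 12096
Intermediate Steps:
d = 1 (d = (⅕)*5 = 1)
r(X, Q) = -3 + Q*X (r(X, Q) = Q*X - 3 = -3 + Q*X)
h = 2 (h = 2 + (1 - 1*1) = 2 + (1 - 1) = 2 + 0 = 2)
C(V) = V + V² + V*(-1 + 6*V) (C(V) = (V² + (((-3 + V*5) + 2) + V)*V) + V = (V² + (((-3 + 5*V) + 2) + V)*V) + V = (V² + ((-1 + 5*V) + V)*V) + V = (V² + (-1 + 6*V)*V) + V = (V² + V*(-1 + 6*V)) + V = V + V² + V*(-1 + 6*V))
C(4)*(7 + 101) = (7*4²)*(7 + 101) = (7*16)*108 = 112*108 = 12096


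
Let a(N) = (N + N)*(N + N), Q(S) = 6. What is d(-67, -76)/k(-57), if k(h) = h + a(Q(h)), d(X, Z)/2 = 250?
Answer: 500/87 ≈ 5.7471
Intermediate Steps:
a(N) = 4*N**2 (a(N) = (2*N)*(2*N) = 4*N**2)
d(X, Z) = 500 (d(X, Z) = 2*250 = 500)
k(h) = 144 + h (k(h) = h + 4*6**2 = h + 4*36 = h + 144 = 144 + h)
d(-67, -76)/k(-57) = 500/(144 - 57) = 500/87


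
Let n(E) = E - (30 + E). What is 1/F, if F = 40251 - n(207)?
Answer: 1/40281 ≈ 2.4826e-5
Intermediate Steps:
n(E) = -30 (n(E) = E + (-30 - E) = -30)
F = 40281 (F = 40251 - 1*(-30) = 40251 + 30 = 40281)
1/F = 1/40281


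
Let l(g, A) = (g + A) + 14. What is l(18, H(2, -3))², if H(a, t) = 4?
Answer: 1296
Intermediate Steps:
l(g, A) = 14 + A + g (l(g, A) = (A + g) + 14 = 14 + A + g)
l(18, H(2, -3))² = (14 + 4 + 18)² = 36² = 1296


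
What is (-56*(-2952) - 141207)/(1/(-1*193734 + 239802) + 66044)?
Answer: 1110469140/3042514993 ≈ 0.36498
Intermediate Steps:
(-56*(-2952) - 141207)/(1/(-1*193734 + 239802) + 66044) = (165312 - 141207)/(1/(-193734 + 239802) + 66044) = 24105/(1/46068 + 66044) = 24105/(3042514993/46068) = 24105*(46068/3042514993) = 1110469140/3042514993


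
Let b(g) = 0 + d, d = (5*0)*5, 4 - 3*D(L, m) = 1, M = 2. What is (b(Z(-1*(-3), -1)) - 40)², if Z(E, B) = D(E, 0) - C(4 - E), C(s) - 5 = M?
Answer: 1600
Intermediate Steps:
C(s) = 7 (C(s) = 5 + 2 = 7)
D(L, m) = 1 (D(L, m) = 4/3 - ⅓*1 = 4/3 - ⅓ = 1)
d = 0 (d = 0*5 = 0)
Z(E, B) = -6 (Z(E, B) = 1 - 1*7 = 1 - 7 = -6)
b(g) = 0 (b(g) = 0 + 0 = 0)
(b(Z(-1*(-3), -1)) - 40)² = (0 - 40)² = (-40)² = 1600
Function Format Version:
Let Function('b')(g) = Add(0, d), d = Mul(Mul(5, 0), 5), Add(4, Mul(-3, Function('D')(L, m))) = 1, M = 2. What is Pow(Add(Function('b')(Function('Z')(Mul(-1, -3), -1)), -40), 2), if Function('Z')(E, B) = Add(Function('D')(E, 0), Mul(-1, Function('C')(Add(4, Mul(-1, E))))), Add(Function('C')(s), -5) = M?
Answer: 1600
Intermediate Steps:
Function('C')(s) = 7 (Function('C')(s) = Add(5, 2) = 7)
Function('D')(L, m) = 1 (Function('D')(L, m) = Add(Rational(4, 3), Mul(Rational(-1, 3), 1)) = Add(Rational(4, 3), Rational(-1, 3)) = 1)
d = 0 (d = Mul(0, 5) = 0)
Function('Z')(E, B) = -6 (Function('Z')(E, B) = Add(1, Mul(-1, 7)) = Add(1, -7) = -6)
Function('b')(g) = 0 (Function('b')(g) = Add(0, 0) = 0)
Pow(Add(Function('b')(Function('Z')(Mul(-1, -3), -1)), -40), 2) = Pow(Add(0, -40), 2) = Pow(-40, 2) = 1600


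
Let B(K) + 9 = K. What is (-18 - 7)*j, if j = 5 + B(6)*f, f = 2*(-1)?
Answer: -275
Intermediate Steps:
B(K) = -9 + K
f = -2
j = 11 (j = 5 + (-9 + 6)*(-2) = 5 - 3*(-2) = 5 + 6 = 11)
(-18 - 7)*j = (-18 - 7)*11 = -25*11 = -275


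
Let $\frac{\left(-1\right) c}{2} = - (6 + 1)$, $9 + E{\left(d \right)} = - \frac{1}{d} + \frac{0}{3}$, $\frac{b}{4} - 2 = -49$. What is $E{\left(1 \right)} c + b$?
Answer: $-328$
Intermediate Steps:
$b = -188$ ($b = 8 + 4 \left(-49\right) = 8 - 196 = -188$)
$E{\left(d \right)} = -9 - \frac{1}{d}$ ($E{\left(d \right)} = -9 + \left(- \frac{1}{d} + \frac{0}{3}\right) = -9 + \left(- \frac{1}{d} + 0 \cdot \frac{1}{3}\right) = -9 + \left(- \frac{1}{d} + 0\right) = -9 - \frac{1}{d}$)
$c = 14$ ($c = - 2 \left(- (6 + 1)\right) = - 2 \left(\left(-1\right) 7\right) = \left(-2\right) \left(-7\right) = 14$)
$E{\left(1 \right)} c + b = \left(-9 - 1^{-1}\right) 14 - 188 = \left(-9 - 1\right) 14 - 188 = \left(-10\right) 14 - 188 = -140 - 188 = -328$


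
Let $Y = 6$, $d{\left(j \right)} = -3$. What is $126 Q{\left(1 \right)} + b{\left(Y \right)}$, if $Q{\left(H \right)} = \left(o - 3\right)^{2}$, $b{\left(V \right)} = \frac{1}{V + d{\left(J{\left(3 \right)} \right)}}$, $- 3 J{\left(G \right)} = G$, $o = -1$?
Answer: $\frac{6049}{3} \approx 2016.3$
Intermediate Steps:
$J{\left(G \right)} = - \frac{G}{3}$
$b{\left(V \right)} = \frac{1}{-3 + V}$ ($b{\left(V \right)} = \frac{1}{V - 3} = \frac{1}{-3 + V}$)
$Q{\left(H \right)} = 16$ ($Q{\left(H \right)} = \left(-1 - 3\right)^{2} = \left(-4\right)^{2} = 16$)
$126 Q{\left(1 \right)} + b{\left(Y \right)} = 126 \cdot 16 + \frac{1}{-3 + 6} = 2016 + \frac{1}{3} = \frac{6049}{3}$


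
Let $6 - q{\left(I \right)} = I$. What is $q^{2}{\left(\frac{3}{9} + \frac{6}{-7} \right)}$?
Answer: $\frac{18769}{441} \approx 42.56$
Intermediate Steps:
$q{\left(I \right)} = 6 - I$
$q^{2}{\left(\frac{3}{9} + \frac{6}{-7} \right)} = \left(6 - \left(\frac{3}{9} + \frac{6}{-7}\right)\right)^{2} = \left(6 - \left(3 \cdot \frac{1}{9} + 6 \left(- \frac{1}{7}\right)\right)\right)^{2} = \left(6 - \left(\frac{1}{3} - \frac{6}{7}\right)\right)^{2} = \left(6 - - \frac{11}{21}\right)^{2} = \left(6 + \frac{11}{21}\right)^{2} = \left(\frac{137}{21}\right)^{2} = \frac{18769}{441}$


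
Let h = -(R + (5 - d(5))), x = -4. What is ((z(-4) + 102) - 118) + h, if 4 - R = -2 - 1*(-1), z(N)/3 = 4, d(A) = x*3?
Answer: -26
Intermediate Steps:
d(A) = -12 (d(A) = -4*3 = -12)
z(N) = 12 (z(N) = 3*4 = 12)
R = 5 (R = 4 - (-2 - 1*(-1)) = 4 - (-2 + 1) = 4 - 1*(-1) = 4 + 1 = 5)
h = -22 (h = -(5 + (5 - 1*(-12))) = -(5 + (5 + 12)) = -(5 + 17) = -1*22 = -22)
((z(-4) + 102) - 118) + h = ((12 + 102) - 118) - 22 = (114 - 118) - 22 = -4 - 22 = -26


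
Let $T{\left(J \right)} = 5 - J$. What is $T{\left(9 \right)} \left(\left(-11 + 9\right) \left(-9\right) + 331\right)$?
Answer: $-1396$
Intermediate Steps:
$T{\left(9 \right)} \left(\left(-11 + 9\right) \left(-9\right) + 331\right) = \left(5 - 9\right) \left(\left(-11 + 9\right) \left(-9\right) + 331\right) = \left(5 - 9\right) \left(\left(-2\right) \left(-9\right) + 331\right) = - 4 \left(18 + 331\right) = \left(-4\right) 349 = -1396$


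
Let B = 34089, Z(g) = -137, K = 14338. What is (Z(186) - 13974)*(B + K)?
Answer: -683353397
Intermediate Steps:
(Z(186) - 13974)*(B + K) = (-137 - 13974)*(34089 + 14338) = -14111*48427 = -683353397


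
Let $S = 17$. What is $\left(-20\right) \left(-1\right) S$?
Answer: $340$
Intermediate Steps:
$\left(-20\right) \left(-1\right) S = \left(-20\right) \left(-1\right) 17 = 20 \cdot 17 = 340$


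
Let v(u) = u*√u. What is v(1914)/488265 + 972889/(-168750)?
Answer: -972889/168750 + 638*√1914/162755 ≈ -5.5938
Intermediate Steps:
v(u) = u^(3/2)
v(1914)/488265 + 972889/(-168750) = 1914^(3/2)/488265 + 972889/(-168750) = (1914*√1914)*(1/488265) + 972889*(-1/168750) = 638*√1914/162755 - 972889/168750 = -972889/168750 + 638*√1914/162755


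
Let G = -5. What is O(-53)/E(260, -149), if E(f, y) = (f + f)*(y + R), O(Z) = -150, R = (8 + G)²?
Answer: 3/1456 ≈ 0.0020604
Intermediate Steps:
R = 9 (R = (8 - 5)² = 3² = 9)
E(f, y) = 2*f*(9 + y) (E(f, y) = (f + f)*(y + 9) = (2*f)*(9 + y) = 2*f*(9 + y))
O(-53)/E(260, -149) = -150*1/(520*(9 - 149)) = -150/(2*260*(-140)) = -150/(-72800) = -150*(-1/72800) = 3/1456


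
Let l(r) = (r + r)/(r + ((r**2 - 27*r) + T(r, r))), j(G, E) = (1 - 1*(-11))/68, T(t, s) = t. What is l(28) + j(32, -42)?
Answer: 43/51 ≈ 0.84314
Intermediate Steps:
j(G, E) = 3/17 (j(G, E) = (1 + 11)*(1/68) = 12*(1/68) = 3/17)
l(r) = 2*r/(r**2 - 25*r) (l(r) = (r + r)/(r + ((r**2 - 27*r) + r)) = (2*r)/(r + (r**2 - 26*r)) = (2*r)/(r**2 - 25*r) = 2*r/(r**2 - 25*r))
l(28) + j(32, -42) = 2/(-25 + 28) + 3/17 = 2/3 + 3/17 = 43/51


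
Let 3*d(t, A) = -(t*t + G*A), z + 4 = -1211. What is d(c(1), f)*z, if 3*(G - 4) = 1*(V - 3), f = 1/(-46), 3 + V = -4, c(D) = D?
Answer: 9180/23 ≈ 399.13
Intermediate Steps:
z = -1215 (z = -4 - 1211 = -1215)
V = -7 (V = -3 - 4 = -7)
f = -1/46 ≈ -0.021739
G = ⅔ (G = 4 + (1*(-7 - 3))/3 = 4 + (1*(-10))/3 = 4 + (⅓)*(-10) = 4 - 10/3 = ⅔ ≈ 0.66667)
d(t, A) = -2*A/9 - t²/3 (d(t, A) = (-(t*t + 2*A/3))/3 = (-(t² + 2*A/3))/3 = (-t² - 2*A/3)/3 = -2*A/9 - t²/3)
d(c(1), f)*z = (-2/9*(-1/46) - ⅓*1²)*(-1215) = (1/207 - ⅓*1)*(-1215) = (1/207 - ⅓)*(-1215) = -68/207*(-1215) = 9180/23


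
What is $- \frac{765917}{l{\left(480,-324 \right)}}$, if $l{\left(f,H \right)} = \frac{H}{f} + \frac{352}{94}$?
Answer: $- \frac{1439923960}{5771} \approx -2.4951 \cdot 10^{5}$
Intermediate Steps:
$l{\left(f,H \right)} = \frac{176}{47} + \frac{H}{f}$ ($l{\left(f,H \right)} = \frac{H}{f} + 352 \cdot \frac{1}{94} = \frac{H}{f} + \frac{176}{47} = \frac{176}{47} + \frac{H}{f}$)
$- \frac{765917}{l{\left(480,-324 \right)}} = - \frac{765917}{\frac{176}{47} - \frac{324}{480}} = - \frac{765917}{\frac{176}{47} - \frac{27}{40}} = - \frac{765917}{\frac{5771}{1880}} = - \frac{765917 \cdot 1880}{5771} = \left(-1\right) \frac{1439923960}{5771} = - \frac{1439923960}{5771}$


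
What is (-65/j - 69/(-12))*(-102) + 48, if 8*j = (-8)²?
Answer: 1161/4 ≈ 290.25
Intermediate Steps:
j = 8 (j = (⅛)*(-8)² = (⅛)*64 = 8)
(-65/j - 69/(-12))*(-102) + 48 = (-65/8 - 69/(-12))*(-102) + 48 = (-65*⅛ - 69*(-1/12))*(-102) + 48 = (-65/8 + 23/4)*(-102) + 48 = -19/8*(-102) + 48 = 969/4 + 48 = 1161/4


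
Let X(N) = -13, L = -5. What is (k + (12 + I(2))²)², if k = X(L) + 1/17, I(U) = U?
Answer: 9684544/289 ≈ 33511.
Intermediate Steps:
k = -220/17 (k = -13 + 1/17 = -220/17 ≈ -12.941)
(k + (12 + I(2))²)² = (-220/17 + (12 + 2)²)² = (-220/17 + 14²)² = (-220/17 + 196)² = (3112/17)² = 9684544/289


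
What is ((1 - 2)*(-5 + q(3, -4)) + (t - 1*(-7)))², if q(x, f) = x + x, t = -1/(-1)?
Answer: 49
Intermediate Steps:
t = 1 (t = -1*(-1) = 1)
q(x, f) = 2*x
((1 - 2)*(-5 + q(3, -4)) + (t - 1*(-7)))² = ((1 - 2)*(-5 + 2*3) + (1 - 1*(-7)))² = (-(-5 + 6) + (1 + 7))² = (-1*1 + 8)² = (-1 + 8)² = 7² = 49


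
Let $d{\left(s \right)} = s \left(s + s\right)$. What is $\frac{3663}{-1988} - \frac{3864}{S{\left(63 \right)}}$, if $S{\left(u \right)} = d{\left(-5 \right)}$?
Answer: $- \frac{3932391}{49700} \approx -79.123$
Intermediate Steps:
$d{\left(s \right)} = 2 s^{2}$ ($d{\left(s \right)} = s 2 s = 2 s^{2}$)
$S{\left(u \right)} = 50$ ($S{\left(u \right)} = 2 \left(-5\right)^{2} = 2 \cdot 25 = 50$)
$\frac{3663}{-1988} - \frac{3864}{S{\left(63 \right)}} = \frac{3663}{-1988} - \frac{3864}{50} = 3663 \left(- \frac{1}{1988}\right) - \frac{1932}{25} = - \frac{3663}{1988} - \frac{1932}{25} = - \frac{3932391}{49700}$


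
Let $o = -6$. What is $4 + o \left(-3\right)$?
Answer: $22$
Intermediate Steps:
$4 + o \left(-3\right) = 4 - -18 = 4 + 18 = 22$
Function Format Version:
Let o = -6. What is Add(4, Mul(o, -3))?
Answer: 22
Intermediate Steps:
Add(4, Mul(o, -3)) = Add(4, Mul(-6, -3)) = Add(4, 18) = 22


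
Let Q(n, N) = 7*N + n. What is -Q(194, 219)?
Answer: -1727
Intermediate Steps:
Q(n, N) = n + 7*N
-Q(194, 219) = -(194 + 7*219) = -(194 + 1533) = -1*1727 = -1727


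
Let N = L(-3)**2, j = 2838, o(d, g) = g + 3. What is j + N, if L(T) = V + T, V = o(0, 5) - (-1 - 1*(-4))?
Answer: 2842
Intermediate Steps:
o(d, g) = 3 + g
V = 5 (V = (3 + 5) - (-1 - 1*(-4)) = 8 - (-1 + 4) = 8 - 1*3 = 8 - 3 = 5)
L(T) = 5 + T
N = 4 (N = (5 - 3)**2 = 2**2 = 4)
j + N = 2838 + 4 = 2842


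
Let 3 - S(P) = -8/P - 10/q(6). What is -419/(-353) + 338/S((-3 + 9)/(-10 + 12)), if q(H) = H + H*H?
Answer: 1278775/21886 ≈ 58.429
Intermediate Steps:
q(H) = H + H**2
S(P) = 68/21 + 8/P (S(P) = 3 - (-8/P - 10*1/(6*(1 + 6))) = 3 - (-8/P - 10/(6*7)) = 3 - (-8/P - 10/42) = 3 - (-8/P - 10*1/42) = 3 - (-8/P - 5/21) = 3 - (-5/21 - 8/P) = 3 + (5/21 + 8/P) = 68/21 + 8/P)
-419/(-353) + 338/S((-3 + 9)/(-10 + 12)) = -419/(-353) + 338/(68/21 + 8/(((-3 + 9)/(-10 + 12)))) = -419*(-1/353) + 338/(68/21 + 8/((6/2))) = 419/353 + 338/(68/21 + 8/((6*(1/2)))) = 419/353 + 338/(68/21 + 8/3) = 419/353 + 338/(124/21) = 419/353 + 338*(21/124) = 419/353 + 3549/62 = 1278775/21886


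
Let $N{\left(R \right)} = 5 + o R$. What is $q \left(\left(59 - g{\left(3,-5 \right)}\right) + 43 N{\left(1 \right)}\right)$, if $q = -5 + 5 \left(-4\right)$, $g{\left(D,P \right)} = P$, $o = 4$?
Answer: $-11275$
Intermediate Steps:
$N{\left(R \right)} = 5 + 4 R$
$q = -25$ ($q = -5 - 20 = -25$)
$q \left(\left(59 - g{\left(3,-5 \right)}\right) + 43 N{\left(1 \right)}\right) = - 25 \left(\left(59 - -5\right) + 43 \left(5 + 4 \cdot 1\right)\right) = - 25 \left(\left(59 + 5\right) + 43 \left(5 + 4\right)\right) = - 25 \left(64 + 43 \cdot 9\right) = - 25 \left(64 + 387\right) = \left(-25\right) 451 = -11275$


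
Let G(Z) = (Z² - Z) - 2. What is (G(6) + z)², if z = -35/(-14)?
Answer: 3721/4 ≈ 930.25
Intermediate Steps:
z = 5/2 (z = -35*(-1/14) = 5/2 ≈ 2.5000)
G(Z) = -2 + Z² - Z
(G(6) + z)² = ((-2 + 6² - 1*6) + 5/2)² = ((-2 + 36 - 6) + 5/2)² = (28 + 5/2)² = (61/2)² = 3721/4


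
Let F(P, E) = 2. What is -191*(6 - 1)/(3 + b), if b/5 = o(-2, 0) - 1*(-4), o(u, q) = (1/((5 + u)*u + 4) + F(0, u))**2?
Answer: -3820/137 ≈ -27.883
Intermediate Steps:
o(u, q) = (2 + 1/(4 + u*(5 + u)))**2 (o(u, q) = (1/((5 + u)*u + 4) + 2)**2 = (1/(u*(5 + u) + 4) + 2)**2 = (1/(4 + u*(5 + u)) + 2)**2 = (2 + 1/(4 + u*(5 + u)))**2)
b = 125/4 (b = 5*((9 + 2*(-2)**2 + 10*(-2))**2/(4 + (-2)**2 + 5*(-2))**2 - 1*(-4)) = 5*((9 + 2*4 - 20)**2/(4 + 4 - 10)**2 + 4) = 5*((9 + 8 - 20)**2/(-2)**2 + 4) = 5*((1/4)*(-3)**2 + 4) = 5*((1/4)*9 + 4) = 5*(9/4 + 4) = 5*(25/4) = 125/4 ≈ 31.250)
-191*(6 - 1)/(3 + b) = -191*(6 - 1)/(3 + 125/4) = -955/137/4 = -955*4/137 = -191*20/137 = -3820/137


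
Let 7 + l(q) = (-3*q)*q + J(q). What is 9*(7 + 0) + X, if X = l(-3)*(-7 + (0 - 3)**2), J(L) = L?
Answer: -11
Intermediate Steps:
l(q) = -7 + q - 3*q**2 (l(q) = -7 + ((-3*q)*q + q) = -7 + (-3*q**2 + q) = -7 + (q - 3*q**2) = -7 + q - 3*q**2)
X = -74 (X = (-7 - 3 - 3*(-3)**2)*(-7 + (0 - 3)**2) = (-7 - 3 - 3*9)*(-7 + (-3)**2) = (-7 - 3 - 27)*(-7 + 9) = -37*2 = -74)
9*(7 + 0) + X = 9*(7 + 0) - 74 = 9*7 - 74 = 63 - 74 = -11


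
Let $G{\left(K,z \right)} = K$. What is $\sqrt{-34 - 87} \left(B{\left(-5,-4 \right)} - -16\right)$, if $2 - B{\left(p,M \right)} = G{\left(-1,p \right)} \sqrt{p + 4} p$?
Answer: $55 + 198 i \approx 55.0 + 198.0 i$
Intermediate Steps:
$B{\left(p,M \right)} = 2 + p \sqrt{4 + p}$ ($B{\left(p,M \right)} = 2 - - \sqrt{p + 4} p = 2 - - \sqrt{4 + p} p = 2 - - p \sqrt{4 + p} = 2 + p \sqrt{4 + p}$)
$\sqrt{-34 - 87} \left(B{\left(-5,-4 \right)} - -16\right) = \sqrt{-34 - 87} \left(\left(2 - 5 \sqrt{4 - 5}\right) - -16\right) = \sqrt{-121} \left(\left(2 - 5 \sqrt{-1}\right) + 16\right) = 11 i \left(\left(2 - 5 i\right) + 16\right) = 11 i \left(18 - 5 i\right)$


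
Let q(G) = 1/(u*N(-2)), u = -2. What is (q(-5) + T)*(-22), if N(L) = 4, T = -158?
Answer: 13915/4 ≈ 3478.8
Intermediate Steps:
q(G) = -1/8 (q(G) = 1/(-2*4) = 1/(-8) = -1/8)
(q(-5) + T)*(-22) = (-1/8 - 158)*(-22) = -1265/8*(-22) = 13915/4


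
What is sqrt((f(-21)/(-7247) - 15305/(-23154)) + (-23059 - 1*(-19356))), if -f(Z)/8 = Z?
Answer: I*sqrt(104243139040024484538)/167797038 ≈ 60.847*I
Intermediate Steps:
f(Z) = -8*Z
sqrt((f(-21)/(-7247) - 15305/(-23154)) + (-23059 - 1*(-19356))) = sqrt((-8*(-21)/(-7247) - 15305/(-23154)) + (-23059 - 1*(-19356))) = sqrt((168*(-1/7247) - 15305*(-1/23154)) + (-23059 + 19356)) = sqrt((-168/7247 + 15305/23154) - 3703) = sqrt(107025463/167797038 - 3703) = sqrt(-621245406251/167797038) = I*sqrt(104243139040024484538)/167797038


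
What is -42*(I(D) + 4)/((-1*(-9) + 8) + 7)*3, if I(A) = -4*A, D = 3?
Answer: 42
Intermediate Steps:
-42*(I(D) + 4)/((-1*(-9) + 8) + 7)*3 = -42*(-4*3 + 4)/((-1*(-9) + 8) + 7)*3 = -42*(-12 + 4)/((9 + 8) + 7)*3 = -(-336)/(17 + 7)*3 = -(-336)/24*3 = -42*(-1/3)*3 = 14*3 = 42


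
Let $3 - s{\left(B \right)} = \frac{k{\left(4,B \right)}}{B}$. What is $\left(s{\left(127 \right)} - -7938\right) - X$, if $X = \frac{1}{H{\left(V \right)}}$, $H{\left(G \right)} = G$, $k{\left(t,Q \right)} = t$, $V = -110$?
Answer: $\frac{110935457}{13970} \approx 7941.0$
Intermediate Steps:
$s{\left(B \right)} = 3 - \frac{4}{B}$
$X = - \frac{1}{110}$ ($X = \frac{1}{-110} = - \frac{1}{110} \approx -0.0090909$)
$\left(s{\left(127 \right)} - -7938\right) - X = \left(\left(3 - \frac{4}{127}\right) - -7938\right) - - \frac{1}{110} = \left(\left(3 - \frac{4}{127}\right) + 7938\right) + \frac{1}{110} = \left(\frac{377}{127} + 7938\right) + \frac{1}{110} = \frac{1008503}{127} + \frac{1}{110} = \frac{110935457}{13970}$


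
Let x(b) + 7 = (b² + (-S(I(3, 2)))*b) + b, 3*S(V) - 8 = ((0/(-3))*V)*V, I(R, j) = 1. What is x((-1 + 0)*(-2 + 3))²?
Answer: 169/9 ≈ 18.778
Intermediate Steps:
S(V) = 8/3 (S(V) = 8/3 + (((0/(-3))*V)*V)/3 = 8/3 + (((0*(-⅓))*V)*V)/3 = 8/3 + ((0*V)*V)/3 = 8/3 + (0*V)/3 = 8/3 + (⅓)*0 = 8/3 + 0 = 8/3)
x(b) = -7 + b² - 5*b/3 (x(b) = -7 + ((b² + (-1*8/3)*b) + b) = -7 + ((b² - 8*b/3) + b) = -7 + (b² - 5*b/3) = -7 + b² - 5*b/3)
x((-1 + 0)*(-2 + 3))² = (-7 + ((-1 + 0)*(-2 + 3))² - 5*(-1 + 0)*(-2 + 3)/3)² = (-7 + (-1*1)² - (-5)/3)² = (-7 + (-1)² - 5/3*(-1))² = (-7 + 1 + 5/3)² = (-13/3)² = 169/9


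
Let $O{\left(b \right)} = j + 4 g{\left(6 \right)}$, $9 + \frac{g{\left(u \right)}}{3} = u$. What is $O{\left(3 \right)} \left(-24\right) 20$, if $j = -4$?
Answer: $19200$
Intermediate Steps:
$g{\left(u \right)} = -27 + 3 u$
$O{\left(b \right)} = -40$ ($O{\left(b \right)} = -4 + 4 \left(-27 + 3 \cdot 6\right) = -4 + 4 \left(-27 + 18\right) = -4 + 4 \left(-9\right) = -4 - 36 = -40$)
$O{\left(3 \right)} \left(-24\right) 20 = \left(-40\right) \left(-24\right) 20 = 960 \cdot 20 = 19200$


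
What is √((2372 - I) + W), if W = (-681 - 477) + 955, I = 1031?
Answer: √1138 ≈ 33.734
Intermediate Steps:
W = -203 (W = -1158 + 955 = -203)
√((2372 - I) + W) = √((2372 - 1*1031) - 203) = √((2372 - 1031) - 203) = √(1341 - 203) = √1138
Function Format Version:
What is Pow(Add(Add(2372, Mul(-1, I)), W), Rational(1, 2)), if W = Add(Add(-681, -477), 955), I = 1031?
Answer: Pow(1138, Rational(1, 2)) ≈ 33.734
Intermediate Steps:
W = -203 (W = Add(-1158, 955) = -203)
Pow(Add(Add(2372, Mul(-1, I)), W), Rational(1, 2)) = Pow(Add(Add(2372, Mul(-1, 1031)), -203), Rational(1, 2)) = Pow(Add(Add(2372, -1031), -203), Rational(1, 2)) = Pow(Add(1341, -203), Rational(1, 2)) = Pow(1138, Rational(1, 2))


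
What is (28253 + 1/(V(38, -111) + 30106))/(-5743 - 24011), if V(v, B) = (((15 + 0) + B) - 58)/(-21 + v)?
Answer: -14455590961/15223574592 ≈ -0.94955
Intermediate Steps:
V(v, B) = (-43 + B)/(-21 + v) (V(v, B) = ((15 + B) - 58)/(-21 + v) = (-43 + B)/(-21 + v))
(28253 + 1/(V(38, -111) + 30106))/(-5743 - 24011) = (28253 + 1/((-43 - 111)/(-21 + 38) + 30106))/(-5743 - 24011) = (28253 + 1/(-154/17 + 30106))/(-29754) = (28253 + 1/((1/17)*(-154) + 30106))*(-1/29754) = (28253 + 1/(-154/17 + 30106))*(-1/29754) = (28253 + 1/(511648/17))*(-1/29754) = (28253 + 17/511648)*(-1/29754) = (14455590961/511648)*(-1/29754) = -14455590961/15223574592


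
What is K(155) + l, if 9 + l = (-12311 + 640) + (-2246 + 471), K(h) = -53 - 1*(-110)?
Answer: -13398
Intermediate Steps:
K(h) = 57 (K(h) = -53 + 110 = 57)
l = -13455 (l = -9 + ((-12311 + 640) + (-2246 + 471)) = -9 + (-11671 - 1775) = -9 - 13446 = -13455)
K(155) + l = 57 - 13455 = -13398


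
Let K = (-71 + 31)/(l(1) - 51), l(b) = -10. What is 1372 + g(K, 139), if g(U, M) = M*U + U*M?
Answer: 94812/61 ≈ 1554.3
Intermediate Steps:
K = 40/61 (K = (-71 + 31)/(-10 - 51) = -40/(-61) = -40*(-1/61) = 40/61 ≈ 0.65574)
g(U, M) = 2*M*U (g(U, M) = M*U + M*U = 2*M*U)
1372 + g(K, 139) = 1372 + 2*139*(40/61) = 1372 + 11120/61 = 94812/61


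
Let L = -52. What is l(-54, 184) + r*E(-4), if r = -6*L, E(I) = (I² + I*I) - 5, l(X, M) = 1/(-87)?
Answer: 732887/87 ≈ 8424.0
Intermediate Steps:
l(X, M) = -1/87
E(I) = -5 + 2*I² (E(I) = (I² + I²) - 5 = 2*I² - 5 = -5 + 2*I²)
r = 312 (r = -6*(-52) = 312)
l(-54, 184) + r*E(-4) = -1/87 + 312*(-5 + 2*(-4)²) = -1/87 + 312*(-5 + 2*16) = -1/87 + 312*(-5 + 32) = -1/87 + 312*27 = -1/87 + 8424 = 732887/87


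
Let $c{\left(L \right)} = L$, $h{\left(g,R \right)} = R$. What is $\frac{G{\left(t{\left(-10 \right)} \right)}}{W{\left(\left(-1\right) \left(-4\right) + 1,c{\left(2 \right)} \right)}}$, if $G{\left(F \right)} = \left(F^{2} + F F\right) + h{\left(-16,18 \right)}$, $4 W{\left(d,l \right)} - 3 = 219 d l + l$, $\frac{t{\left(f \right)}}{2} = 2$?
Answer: $\frac{40}{439} \approx 0.091116$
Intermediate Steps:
$t{\left(f \right)} = 4$ ($t{\left(f \right)} = 2 \cdot 2 = 4$)
$W{\left(d,l \right)} = \frac{3}{4} + \frac{l}{4} + \frac{219 d l}{4}$ ($W{\left(d,l \right)} = \frac{3}{4} + \frac{219 d l + l}{4} = \frac{3}{4} + \frac{l + 219 d l}{4} = \frac{3}{4} + \left(\frac{l}{4} + \frac{219 d l}{4}\right) = \frac{3}{4} + \frac{l}{4} + \frac{219 d l}{4}$)
$G{\left(F \right)} = 18 + 2 F^{2}$ ($G{\left(F \right)} = \left(F^{2} + F F\right) + 18 = \left(F^{2} + F^{2}\right) + 18 = 2 F^{2} + 18 = 18 + 2 F^{2}$)
$\frac{G{\left(t{\left(-10 \right)} \right)}}{W{\left(\left(-1\right) \left(-4\right) + 1,c{\left(2 \right)} \right)}} = \frac{18 + 2 \cdot 4^{2}}{\frac{3}{4} + \frac{1}{4} \cdot 2 + \frac{219}{4} \left(\left(-1\right) \left(-4\right) + 1\right) 2} = \frac{18 + 2 \cdot 16}{\frac{3}{4} + \frac{1}{2} + \frac{219}{4} \left(4 + 1\right) 2} = \frac{18 + 32}{\frac{3}{4} + \frac{1}{2} + \frac{219}{4} \cdot 5 \cdot 2} = \frac{50}{\frac{3}{4} + \frac{1}{2} + \frac{1095}{2}} = \frac{50}{\frac{2195}{4}} = 50 \cdot \frac{4}{2195} = \frac{40}{439}$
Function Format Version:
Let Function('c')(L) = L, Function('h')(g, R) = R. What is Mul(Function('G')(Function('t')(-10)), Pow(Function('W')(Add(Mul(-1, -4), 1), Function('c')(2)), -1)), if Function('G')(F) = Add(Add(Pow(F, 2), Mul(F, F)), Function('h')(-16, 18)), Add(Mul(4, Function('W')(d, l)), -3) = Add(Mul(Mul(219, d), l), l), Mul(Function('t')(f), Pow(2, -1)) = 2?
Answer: Rational(40, 439) ≈ 0.091116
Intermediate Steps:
Function('t')(f) = 4 (Function('t')(f) = Mul(2, 2) = 4)
Function('W')(d, l) = Add(Rational(3, 4), Mul(Rational(1, 4), l), Mul(Rational(219, 4), d, l)) (Function('W')(d, l) = Add(Rational(3, 4), Mul(Rational(1, 4), Add(Mul(Mul(219, d), l), l))) = Add(Rational(3, 4), Mul(Rational(1, 4), Add(Mul(219, d, l), l))) = Add(Rational(3, 4), Mul(Rational(1, 4), Add(l, Mul(219, d, l)))) = Add(Rational(3, 4), Add(Mul(Rational(1, 4), l), Mul(Rational(219, 4), d, l))) = Add(Rational(3, 4), Mul(Rational(1, 4), l), Mul(Rational(219, 4), d, l)))
Function('G')(F) = Add(18, Mul(2, Pow(F, 2))) (Function('G')(F) = Add(Add(Pow(F, 2), Mul(F, F)), 18) = Add(Add(Pow(F, 2), Pow(F, 2)), 18) = Add(Mul(2, Pow(F, 2)), 18) = Add(18, Mul(2, Pow(F, 2))))
Mul(Function('G')(Function('t')(-10)), Pow(Function('W')(Add(Mul(-1, -4), 1), Function('c')(2)), -1)) = Mul(Add(18, Mul(2, Pow(4, 2))), Pow(Add(Rational(3, 4), Mul(Rational(1, 4), 2), Mul(Rational(219, 4), Add(Mul(-1, -4), 1), 2)), -1)) = Mul(Add(18, Mul(2, 16)), Pow(Add(Rational(3, 4), Rational(1, 2), Mul(Rational(219, 4), Add(4, 1), 2)), -1)) = Mul(Add(18, 32), Pow(Add(Rational(3, 4), Rational(1, 2), Mul(Rational(219, 4), 5, 2)), -1)) = Mul(50, Pow(Add(Rational(3, 4), Rational(1, 2), Rational(1095, 2)), -1)) = Mul(50, Pow(Rational(2195, 4), -1)) = Mul(50, Rational(4, 2195)) = Rational(40, 439)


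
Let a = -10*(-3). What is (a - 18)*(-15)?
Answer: -180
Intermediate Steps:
a = 30
(a - 18)*(-15) = (30 - 18)*(-15) = 12*(-15) = -180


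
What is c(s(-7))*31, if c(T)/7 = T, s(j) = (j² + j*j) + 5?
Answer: 22351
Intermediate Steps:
s(j) = 5 + 2*j² (s(j) = (j² + j²) + 5 = 2*j² + 5 = 5 + 2*j²)
c(T) = 7*T
c(s(-7))*31 = (7*(5 + 2*(-7)²))*31 = (7*(5 + 2*49))*31 = (7*(5 + 98))*31 = (7*103)*31 = 721*31 = 22351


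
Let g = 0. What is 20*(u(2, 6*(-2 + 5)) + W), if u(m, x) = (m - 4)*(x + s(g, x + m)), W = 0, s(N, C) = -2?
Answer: -640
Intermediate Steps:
u(m, x) = (-4 + m)*(-2 + x) (u(m, x) = (m - 4)*(x - 2) = (-4 + m)*(-2 + x))
20*(u(2, 6*(-2 + 5)) + W) = 20*((8 - 24*(-2 + 5) - 2*2 + 2*(6*(-2 + 5))) + 0) = 20*((8 - 24*3 - 4 + 2*(6*3)) + 0) = 20*((8 - 4*18 - 4 + 2*18) + 0) = 20*((8 - 72 - 4 + 36) + 0) = 20*(-32 + 0) = 20*(-32) = -640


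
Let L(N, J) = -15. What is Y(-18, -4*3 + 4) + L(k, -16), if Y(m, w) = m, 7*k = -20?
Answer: -33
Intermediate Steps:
k = -20/7 (k = (⅐)*(-20) = -20/7 ≈ -2.8571)
Y(-18, -4*3 + 4) + L(k, -16) = -18 - 15 = -33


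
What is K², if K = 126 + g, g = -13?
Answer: 12769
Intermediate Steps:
K = 113 (K = 126 - 13 = 113)
K² = 113² = 12769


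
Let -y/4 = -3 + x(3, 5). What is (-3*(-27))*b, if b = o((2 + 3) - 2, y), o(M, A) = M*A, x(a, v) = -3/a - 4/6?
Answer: 4536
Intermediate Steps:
x(a, v) = -⅔ - 3/a (x(a, v) = -3/a - 4*⅙ = -3/a - ⅔ = -⅔ - 3/a)
y = 56/3 (y = -4*(-3 + (-⅔ - 3/3)) = -4*(-3 + (-⅔ - 3*⅓)) = -4*(-3 + (-⅔ - 1)) = -4*(-3 - 5/3) = -4*(-14/3) = 56/3 ≈ 18.667)
o(M, A) = A*M
b = 56 (b = 56*((2 + 3) - 2)/3 = 56*(5 - 2)/3 = (56/3)*3 = 56)
(-3*(-27))*b = -3*(-27)*56 = 81*56 = 4536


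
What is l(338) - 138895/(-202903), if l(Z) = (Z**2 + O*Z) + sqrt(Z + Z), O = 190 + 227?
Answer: 51784230943/202903 ≈ 2.5522e+5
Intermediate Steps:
O = 417
l(Z) = Z**2 + 417*Z + sqrt(2)*sqrt(Z) (l(Z) = (Z**2 + 417*Z) + sqrt(Z + Z) = (Z**2 + 417*Z) + sqrt(2*Z) = (Z**2 + 417*Z) + sqrt(2)*sqrt(Z) = Z**2 + 417*Z + sqrt(2)*sqrt(Z))
l(338) - 138895/(-202903) = (338**2 + 417*338 + sqrt(2)*sqrt(338)) - 138895/(-202903) = (114244 + 140946 + sqrt(2)*(13*sqrt(2))) - 138895*(-1/202903) = (114244 + 140946 + 26) + 138895/202903 = 255216 + 138895/202903 = 51784230943/202903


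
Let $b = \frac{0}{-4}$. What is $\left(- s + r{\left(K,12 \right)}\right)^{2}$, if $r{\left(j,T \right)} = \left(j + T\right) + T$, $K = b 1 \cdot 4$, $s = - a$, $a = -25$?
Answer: $1$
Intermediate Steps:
$s = 25$ ($s = \left(-1\right) \left(-25\right) = 25$)
$b = 0$ ($b = 0 \left(- \frac{1}{4}\right) = 0$)
$K = 0$ ($K = 0 \cdot 1 \cdot 4 = 0 \cdot 4 = 0$)
$r{\left(j,T \right)} = j + 2 T$ ($r{\left(j,T \right)} = \left(T + j\right) + T = j + 2 T$)
$\left(- s + r{\left(K,12 \right)}\right)^{2} = \left(\left(-1\right) 25 + \left(0 + 2 \cdot 12\right)\right)^{2} = \left(-25 + \left(0 + 24\right)\right)^{2} = \left(-25 + 24\right)^{2} = \left(-1\right)^{2} = 1$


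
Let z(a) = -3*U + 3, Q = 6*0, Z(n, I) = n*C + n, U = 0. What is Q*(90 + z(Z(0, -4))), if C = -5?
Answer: 0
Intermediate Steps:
Z(n, I) = -4*n (Z(n, I) = n*(-5) + n = -5*n + n = -4*n)
Q = 0
z(a) = 3 (z(a) = -3*0 + 3 = 0 + 3 = 3)
Q*(90 + z(Z(0, -4))) = 0*(90 + 3) = 0*93 = 0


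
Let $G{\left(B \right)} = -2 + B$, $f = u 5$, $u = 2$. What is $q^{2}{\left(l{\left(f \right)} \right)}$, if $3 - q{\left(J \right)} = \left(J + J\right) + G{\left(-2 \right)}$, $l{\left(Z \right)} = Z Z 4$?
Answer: $628849$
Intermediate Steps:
$f = 10$ ($f = 2 \cdot 5 = 10$)
$l{\left(Z \right)} = 4 Z^{2}$ ($l{\left(Z \right)} = Z^{2} \cdot 4 = 4 Z^{2}$)
$q{\left(J \right)} = 7 - 2 J$ ($q{\left(J \right)} = 3 - \left(\left(J + J\right) - 4\right) = 3 - \left(2 J - 4\right) = 3 - \left(-4 + 2 J\right) = 7 - 2 J$)
$q^{2}{\left(l{\left(f \right)} \right)} = \left(7 - 2 \cdot 4 \cdot 10^{2}\right)^{2} = \left(7 - 2 \cdot 4 \cdot 100\right)^{2} = \left(7 - 800\right)^{2} = \left(-793\right)^{2} = 628849$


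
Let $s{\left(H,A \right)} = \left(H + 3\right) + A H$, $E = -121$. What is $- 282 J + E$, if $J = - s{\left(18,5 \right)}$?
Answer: $31181$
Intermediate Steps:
$s{\left(H,A \right)} = 3 + H + A H$ ($s{\left(H,A \right)} = \left(3 + H\right) + A H = 3 + H + A H$)
$J = -111$ ($J = - (3 + 18 + 5 \cdot 18) = - (3 + 18 + 90) = \left(-1\right) 111 = -111$)
$- 282 J + E = \left(-282\right) \left(-111\right) - 121 = 31302 - 121 = 31181$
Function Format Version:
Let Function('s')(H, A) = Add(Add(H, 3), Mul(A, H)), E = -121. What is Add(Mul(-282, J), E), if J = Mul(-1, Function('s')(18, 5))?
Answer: 31181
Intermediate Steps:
Function('s')(H, A) = Add(3, H, Mul(A, H)) (Function('s')(H, A) = Add(Add(3, H), Mul(A, H)) = Add(3, H, Mul(A, H)))
J = -111 (J = Mul(-1, Add(3, 18, Mul(5, 18))) = Mul(-1, Add(3, 18, 90)) = Mul(-1, 111) = -111)
Add(Mul(-282, J), E) = Add(Mul(-282, -111), -121) = Add(31302, -121) = 31181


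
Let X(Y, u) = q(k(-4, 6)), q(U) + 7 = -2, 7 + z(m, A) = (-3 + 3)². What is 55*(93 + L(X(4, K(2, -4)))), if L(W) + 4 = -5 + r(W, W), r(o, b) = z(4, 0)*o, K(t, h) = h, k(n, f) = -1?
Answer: 8085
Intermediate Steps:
z(m, A) = -7 (z(m, A) = -7 + (-3 + 3)² = -7 + 0² = -7 + 0 = -7)
q(U) = -9 (q(U) = -7 - 2 = -9)
X(Y, u) = -9
r(o, b) = -7*o
L(W) = -9 - 7*W (L(W) = -4 + (-5 - 7*W) = -9 - 7*W)
55*(93 + L(X(4, K(2, -4)))) = 55*(93 + (-9 - 7*(-9))) = 55*(93 + (-9 + 63)) = 55*(93 + 54) = 55*147 = 8085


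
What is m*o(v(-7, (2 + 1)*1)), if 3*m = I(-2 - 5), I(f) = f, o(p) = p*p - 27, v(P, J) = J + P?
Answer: 77/3 ≈ 25.667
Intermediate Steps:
o(p) = -27 + p² (o(p) = p² - 27 = -27 + p²)
m = -7/3 (m = (-2 - 5)/3 = (⅓)*(-7) = -7/3 ≈ -2.3333)
m*o(v(-7, (2 + 1)*1)) = -7*(-27 + ((2 + 1)*1 - 7)²)/3 = -7*(-27 + (3*1 - 7)²)/3 = -7*(-27 + (3 - 7)²)/3 = -7*(-27 + (-4)²)/3 = -7*(-27 + 16)/3 = -7/3*(-11) = 77/3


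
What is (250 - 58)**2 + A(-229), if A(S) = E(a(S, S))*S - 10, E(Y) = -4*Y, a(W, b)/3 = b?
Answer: -592438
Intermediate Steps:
a(W, b) = 3*b
A(S) = -10 - 12*S**2 (A(S) = (-12*S)*S - 10 = -12*S**2 - 10 = -10 - 12*S**2)
(250 - 58)**2 + A(-229) = (250 - 58)**2 + (-10 - 12*(-229)**2) = 192**2 + (-10 - 12*52441) = 36864 + (-10 - 629292) = 36864 - 629302 = -592438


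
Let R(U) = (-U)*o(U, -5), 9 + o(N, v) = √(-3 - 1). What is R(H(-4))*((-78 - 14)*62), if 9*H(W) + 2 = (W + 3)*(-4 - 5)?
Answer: -39928 + 79856*I/9 ≈ -39928.0 + 8872.9*I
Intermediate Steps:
o(N, v) = -9 + 2*I (o(N, v) = -9 + √(-3 - 1) = -9 + √(-4) = -9 + 2*I)
H(W) = -29/9 - W (H(W) = -2/9 + ((W + 3)*(-4 - 5))/9 = -2/9 + ((3 + W)*(-9))/9 = -2/9 + (-27 - 9*W)/9 = -2/9 + (-3 - W) = -29/9 - W)
R(U) = -U*(-9 + 2*I) (R(U) = (-U)*(-9 + 2*I) = -U*(-9 + 2*I))
R(H(-4))*((-78 - 14)*62) = ((-29/9 - 1*(-4))*(9 - 2*I))*((-78 - 14)*62) = ((-29/9 + 4)*(9 - 2*I))*(-92*62) = (7*(9 - 2*I)/9)*(-5704) = (7 - 14*I/9)*(-5704) = -39928 + 79856*I/9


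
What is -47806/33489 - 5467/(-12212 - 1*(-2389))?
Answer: -26046725/29905677 ≈ -0.87096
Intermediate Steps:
-47806/33489 - 5467/(-12212 - 1*(-2389)) = -47806*1/33489 - 5467/(-12212 + 2389) = -47806/33489 - 5467/(-9823) = -47806/33489 - 5467*(-1/9823) = -47806/33489 + 497/893 = -26046725/29905677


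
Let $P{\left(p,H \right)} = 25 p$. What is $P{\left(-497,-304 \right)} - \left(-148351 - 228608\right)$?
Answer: $364534$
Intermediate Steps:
$P{\left(-497,-304 \right)} - \left(-148351 - 228608\right) = 25 \left(-497\right) - \left(-148351 - 228608\right) = -12425 - -376959 = -12425 + 376959 = 364534$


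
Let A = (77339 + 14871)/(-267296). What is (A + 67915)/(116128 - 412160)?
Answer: -9076657815/39564084736 ≈ -0.22942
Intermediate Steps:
A = -46105/133648 (A = 92210*(-1/267296) = -46105/133648 ≈ -0.34497)
(A + 67915)/(116128 - 412160) = (-46105/133648 + 67915)/(116128 - 412160) = (9076657815/133648)/(-296032) = (9076657815/133648)*(-1/296032) = -9076657815/39564084736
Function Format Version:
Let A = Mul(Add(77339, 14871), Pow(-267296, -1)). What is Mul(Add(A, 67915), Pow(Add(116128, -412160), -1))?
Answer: Rational(-9076657815, 39564084736) ≈ -0.22942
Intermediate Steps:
A = Rational(-46105, 133648) (A = Mul(92210, Rational(-1, 267296)) = Rational(-46105, 133648) ≈ -0.34497)
Mul(Add(A, 67915), Pow(Add(116128, -412160), -1)) = Mul(Add(Rational(-46105, 133648), 67915), Pow(Add(116128, -412160), -1)) = Mul(Rational(9076657815, 133648), Pow(-296032, -1)) = Mul(Rational(9076657815, 133648), Rational(-1, 296032)) = Rational(-9076657815, 39564084736)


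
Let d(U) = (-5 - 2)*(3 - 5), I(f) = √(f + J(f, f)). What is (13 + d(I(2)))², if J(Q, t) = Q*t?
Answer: 729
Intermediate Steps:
I(f) = √(f + f²) (I(f) = √(f + f*f) = √(f + f²))
d(U) = 14 (d(U) = -7*(-2) = 14)
(13 + d(I(2)))² = (13 + 14)² = 27² = 729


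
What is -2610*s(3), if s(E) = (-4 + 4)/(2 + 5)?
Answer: 0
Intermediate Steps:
s(E) = 0 (s(E) = 0/7 = 0*(⅐) = 0)
-2610*s(3) = -2610*0 = 0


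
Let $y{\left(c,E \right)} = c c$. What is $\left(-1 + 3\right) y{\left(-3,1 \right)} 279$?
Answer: $5022$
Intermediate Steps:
$y{\left(c,E \right)} = c^{2}$
$\left(-1 + 3\right) y{\left(-3,1 \right)} 279 = \left(-1 + 3\right) \left(-3\right)^{2} \cdot 279 = 2 \cdot 9 \cdot 279 = 18 \cdot 279 = 5022$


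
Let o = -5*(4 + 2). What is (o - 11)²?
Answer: 1681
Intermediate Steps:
o = -30 (o = -5*6 = -30)
(o - 11)² = (-30 - 11)² = (-41)² = 1681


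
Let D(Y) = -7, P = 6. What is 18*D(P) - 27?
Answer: -153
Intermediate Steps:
18*D(P) - 27 = 18*(-7) - 27 = -126 - 27 = -153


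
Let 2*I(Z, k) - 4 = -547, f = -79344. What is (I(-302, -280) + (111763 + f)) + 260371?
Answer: 585037/2 ≈ 2.9252e+5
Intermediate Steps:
I(Z, k) = -543/2 (I(Z, k) = 2 + (½)*(-547) = 2 - 547/2 = -543/2)
(I(-302, -280) + (111763 + f)) + 260371 = (-543/2 + (111763 - 79344)) + 260371 = (-543/2 + 32419) + 260371 = 64295/2 + 260371 = 585037/2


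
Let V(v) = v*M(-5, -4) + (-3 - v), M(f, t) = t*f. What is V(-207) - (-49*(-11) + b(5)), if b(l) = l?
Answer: -4480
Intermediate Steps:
M(f, t) = f*t
V(v) = -3 + 19*v (V(v) = v*(-5*(-4)) + (-3 - v) = v*20 + (-3 - v) = 20*v + (-3 - v) = -3 + 19*v)
V(-207) - (-49*(-11) + b(5)) = (-3 + 19*(-207)) - (-49*(-11) + 5) = (-3 - 3933) - (539 + 5) = -3936 - 1*544 = -3936 - 544 = -4480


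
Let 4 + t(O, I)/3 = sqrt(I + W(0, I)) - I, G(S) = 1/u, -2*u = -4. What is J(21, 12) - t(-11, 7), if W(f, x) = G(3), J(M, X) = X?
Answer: 45 - 3*sqrt(30)/2 ≈ 36.784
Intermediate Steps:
u = 2 (u = -1/2*(-4) = 2)
G(S) = 1/2
W(f, x) = 1/2
t(O, I) = -12 - 3*I + 3*sqrt(1/2 + I) (t(O, I) = -12 + 3*(sqrt(I + 1/2) - I) = -12 + 3*(sqrt(1/2 + I) - I) = -12 + (-3*I + 3*sqrt(1/2 + I)) = -12 - 3*I + 3*sqrt(1/2 + I))
J(21, 12) - t(-11, 7) = 12 - (-12 - 3*7 + 3*sqrt(2 + 4*7)/2) = 12 - (-12 - 21 + 3*sqrt(2 + 28)/2) = 12 - (-12 - 21 + 3*sqrt(30)/2) = 12 - (-33 + 3*sqrt(30)/2) = 12 + (33 - 3*sqrt(30)/2) = 45 - 3*sqrt(30)/2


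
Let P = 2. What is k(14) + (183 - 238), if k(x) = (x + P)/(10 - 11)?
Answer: -71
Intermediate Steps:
k(x) = -2 - x (k(x) = (x + 2)/(10 - 11) = (2 + x)/(-1) = (2 + x)*(-1) = -2 - x)
k(14) + (183 - 238) = (-2 - 1*14) + (183 - 238) = (-2 - 14) - 55 = -16 - 55 = -71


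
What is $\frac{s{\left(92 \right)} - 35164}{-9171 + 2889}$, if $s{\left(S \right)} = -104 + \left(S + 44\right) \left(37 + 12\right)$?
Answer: $\frac{14302}{3141} \approx 4.5533$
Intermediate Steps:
$s{\left(S \right)} = 2052 + 49 S$ ($s{\left(S \right)} = -104 + \left(44 + S\right) 49 = -104 + \left(2156 + 49 S\right) = 2052 + 49 S$)
$\frac{s{\left(92 \right)} - 35164}{-9171 + 2889} = \frac{\left(2052 + 49 \cdot 92\right) - 35164}{-9171 + 2889} = \frac{\left(2052 + 4508\right) - 35164}{-6282} = \left(6560 - 35164\right) \left(- \frac{1}{6282}\right) = \left(-28604\right) \left(- \frac{1}{6282}\right) = \frac{14302}{3141}$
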